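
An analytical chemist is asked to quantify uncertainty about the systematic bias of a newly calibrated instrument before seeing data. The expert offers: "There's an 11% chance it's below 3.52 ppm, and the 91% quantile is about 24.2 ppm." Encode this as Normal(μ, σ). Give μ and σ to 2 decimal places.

μ = 13.40, σ = 8.06

The p-quantile of Normal(μ,σ) is μ + z_p·σ, with z_{0.11} = -1.227 and z_{0.91} = 1.341.
Eliminate σ: μ = (z₂·x₁ − z₁·x₂)/(z₂ − z₁) = (1.341·3.52 − (-1.227)·24.2)/2.567 = 13.40.
Then σ = (x₂ − x₁)/(z₂ − z₁) = (24.2 − 3.52)/2.567 = 8.06.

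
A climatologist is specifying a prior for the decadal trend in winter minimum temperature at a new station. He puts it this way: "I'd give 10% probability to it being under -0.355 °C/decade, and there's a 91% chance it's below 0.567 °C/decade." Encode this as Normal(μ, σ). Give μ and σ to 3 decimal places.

The p-quantile of Normal(μ,σ) is μ + z_p·σ, with z_{0.1} = -1.282 and z_{0.91} = 1.341.
Eliminate σ: μ = (z₂·x₁ − z₁·x₂)/(z₂ − z₁) = (1.341·-0.355 − (-1.282)·0.567)/2.622 = 0.096.
Then σ = (x₂ − x₁)/(z₂ − z₁) = (0.567 − -0.355)/2.622 = 0.352.

μ = 0.096, σ = 0.352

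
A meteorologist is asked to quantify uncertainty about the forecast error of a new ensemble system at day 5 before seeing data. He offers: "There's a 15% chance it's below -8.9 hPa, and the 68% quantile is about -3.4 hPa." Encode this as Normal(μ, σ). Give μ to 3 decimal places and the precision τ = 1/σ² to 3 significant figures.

For Normal(μ,σ), the p-quantile is μ + z_p·σ. Here z_{0.15} = -1.036, z_{0.68} = 0.4677.
So -8.9 = μ − 1.036σ and -3.4 = μ + 0.4677σ.
Subtracting: σ = (-3.4 − -8.9)/(0.4677 − (-1.036)) = 3.657.
Then μ = -8.9 − (-1.036)·3.657 = -5.110.
Precision τ = 1/σ² = 1/3.657² = 0.0748.

μ = -5.110, τ = 0.0748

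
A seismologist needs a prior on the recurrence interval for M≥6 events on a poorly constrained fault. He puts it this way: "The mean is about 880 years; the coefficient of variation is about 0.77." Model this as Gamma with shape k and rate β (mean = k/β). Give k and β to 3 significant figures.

For Gamma(k, rate β): mean = k/β, variance = k/β², so CV = 1/√k.
CV = 0.77, hence k = 1/CV² = 1.69.
Then β = k/mean = 1.69/880 = 0.00192.

k ≈ 1.69, β ≈ 0.00192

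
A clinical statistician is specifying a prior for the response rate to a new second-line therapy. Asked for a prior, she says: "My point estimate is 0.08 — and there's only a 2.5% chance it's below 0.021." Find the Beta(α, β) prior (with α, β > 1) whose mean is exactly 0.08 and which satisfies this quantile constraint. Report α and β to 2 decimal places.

α ≈ 3.66, β ≈ 42.08

With mean 0.08 fixed, write α = 0.08s, β = 0.92s where s = α+β.
Need P(θ < 0.021) = 0.025 under Beta(0.08s, 0.92s). Normal approximation: (q−m)/√(m(1−m)/s) ≈ z_{0.025} = -1.96, so s ≈ 0.08·0.92·(-1.96)²/(0.021−0.08)² = 81.2.
At s = 81.2: P(θ<0.021) ≈ 0.003. Adjusting to match 0.025 gives s ≈ 45.74.
So α = 0.08·45.74 ≈ 3.66, β = 0.92·45.74 ≈ 42.08.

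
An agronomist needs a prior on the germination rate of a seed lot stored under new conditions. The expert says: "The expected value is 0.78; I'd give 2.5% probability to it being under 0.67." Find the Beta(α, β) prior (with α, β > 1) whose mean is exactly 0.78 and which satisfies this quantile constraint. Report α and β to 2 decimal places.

With mean 0.78 fixed, write α = 0.78s, β = 0.22s where s = α+β.
Need P(θ < 0.67) = 0.025 under Beta(0.78s, 0.22s). Normal approximation: (q−m)/√(m(1−m)/s) ≈ z_{0.025} = -1.96, so s ≈ 0.78·0.22·(-1.96)²/(0.67−0.78)² = 54.5.
At s = 54.5: P(θ<0.67) ≈ 0.033. Adjusting to match 0.025 gives s ≈ 62.23.
So α = 0.78·62.23 ≈ 48.54, β = 0.22·62.23 ≈ 13.69.

α ≈ 48.54, β ≈ 13.69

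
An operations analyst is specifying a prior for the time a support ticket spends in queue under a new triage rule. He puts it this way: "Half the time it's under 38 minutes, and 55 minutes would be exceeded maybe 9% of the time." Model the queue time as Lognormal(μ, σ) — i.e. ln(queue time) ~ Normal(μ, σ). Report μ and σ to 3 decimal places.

If T ~ Lognormal(μ,σ) then ln T ~ Normal(μ,σ), so the p-quantile of ln T is μ + z_p·σ.
ln(38) = 3.638 and ln(55) = 4.007; z_{0.5} = 0, z_{0.91} = 1.341.
σ = (4.007 − 3.638)/(1.341 − (0)) = 0.276.
μ = 3.638 − (0)·0.276 = 3.638.

μ ≈ 3.638, σ ≈ 0.276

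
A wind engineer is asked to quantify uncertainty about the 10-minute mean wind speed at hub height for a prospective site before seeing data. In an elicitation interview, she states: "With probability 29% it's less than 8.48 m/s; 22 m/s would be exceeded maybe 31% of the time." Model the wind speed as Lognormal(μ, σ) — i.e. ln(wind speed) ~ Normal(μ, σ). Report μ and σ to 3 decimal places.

If T ~ Lognormal(μ,σ) then ln T ~ Normal(μ,σ), so the p-quantile of ln T is μ + z_p·σ.
ln(8.48) = 2.138 and ln(22) = 3.091; z_{0.29} = -0.5534, z_{0.69} = 0.4959.
σ = (3.091 − 2.138)/(0.4959 − (-0.5534)) = 0.909.
μ = 2.138 − (-0.5534)·0.909 = 2.641.

μ ≈ 2.641, σ ≈ 0.909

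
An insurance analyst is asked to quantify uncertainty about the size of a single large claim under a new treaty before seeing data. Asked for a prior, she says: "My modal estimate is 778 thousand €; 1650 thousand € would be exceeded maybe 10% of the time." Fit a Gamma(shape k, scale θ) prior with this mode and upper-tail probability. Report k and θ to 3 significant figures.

Gamma(k,θ) with k>1 has mode (k−1)θ, so θ = 778/(k−1).
Need P(X < 1650) = 0.9 with θ tied to k this way. Start at k = 2, θ = 778: P(X<1650) ≈ 0.626.
Too low — raise k to concentrate. Iterating converges to k ≈ 4.4.
Then θ = 778/(4.4−1) ≈ 229.

k ≈ 4.4, θ ≈ 229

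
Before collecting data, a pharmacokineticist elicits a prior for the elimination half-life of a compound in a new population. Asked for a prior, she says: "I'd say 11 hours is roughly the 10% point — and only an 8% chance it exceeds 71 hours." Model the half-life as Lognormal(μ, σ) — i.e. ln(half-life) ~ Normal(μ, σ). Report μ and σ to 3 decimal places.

μ ≈ 3.287, σ ≈ 0.694

If T ~ Lognormal(μ,σ) then ln T ~ Normal(μ,σ), so the p-quantile of ln T is μ + z_p·σ.
ln(11) = 2.398 and ln(71) = 4.263; z_{0.1} = -1.282, z_{0.92} = 1.405.
σ = (4.263 − 2.398)/(1.405 − (-1.282)) = 0.694.
μ = 2.398 − (-1.282)·0.694 = 3.287.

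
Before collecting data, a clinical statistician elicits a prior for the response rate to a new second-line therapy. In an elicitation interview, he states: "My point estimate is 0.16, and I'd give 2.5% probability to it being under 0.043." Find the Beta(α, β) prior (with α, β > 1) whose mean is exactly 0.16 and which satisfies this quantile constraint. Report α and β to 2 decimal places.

With mean 0.16 fixed, write α = 0.16s, β = 0.84s where s = α+β.
Need P(θ < 0.043) = 0.025 under Beta(0.16s, 0.84s). Normal approximation: (q−m)/√(m(1−m)/s) ≈ z_{0.025} = -1.96, so s ≈ 0.16·0.84·(-1.96)²/(0.043−0.16)² = 37.7.
At s = 37.7: P(θ<0.043) ≈ 0.004. Adjusting to match 0.025 gives s ≈ 22.33.
So α = 0.16·22.33 ≈ 3.57, β = 0.84·22.33 ≈ 18.76.

α ≈ 3.57, β ≈ 18.76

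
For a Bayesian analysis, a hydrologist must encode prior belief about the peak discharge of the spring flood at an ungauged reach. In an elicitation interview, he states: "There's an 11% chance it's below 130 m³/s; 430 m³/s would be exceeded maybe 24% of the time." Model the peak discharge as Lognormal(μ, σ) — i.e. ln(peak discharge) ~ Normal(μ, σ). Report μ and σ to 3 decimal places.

μ ≈ 5.627, σ ≈ 0.619

If T ~ Lognormal(μ,σ) then ln T ~ Normal(μ,σ), so the p-quantile of ln T is μ + z_p·σ.
ln(130) = 4.868 and ln(430) = 6.064; z_{0.11} = -1.227, z_{0.76} = 0.7063.
σ = (6.064 − 4.868)/(0.7063 − (-1.227)) = 0.619.
μ = 4.868 − (-1.227)·0.619 = 5.627.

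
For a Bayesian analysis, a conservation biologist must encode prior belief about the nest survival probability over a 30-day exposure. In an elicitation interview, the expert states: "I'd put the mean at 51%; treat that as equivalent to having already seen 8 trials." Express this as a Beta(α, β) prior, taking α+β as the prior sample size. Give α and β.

α = 4.08, β = 3.92

Under the effective-sample-size interpretation, Beta(α, β) has prior mean α/(α+β) and prior sample size α+β.
So α+β = 8 and α/(α+β) = 0.51, giving α = 0.51·8 = 4.08 and β = 8 − 4.08 = 3.92.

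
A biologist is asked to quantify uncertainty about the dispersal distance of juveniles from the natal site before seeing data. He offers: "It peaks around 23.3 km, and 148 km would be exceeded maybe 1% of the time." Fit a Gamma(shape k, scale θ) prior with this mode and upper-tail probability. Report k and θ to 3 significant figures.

k ≈ 2.06, θ ≈ 21.9

Gamma(k,θ) with k>1 has mode (k−1)θ, so θ = 23.3/(k−1).
Need P(X < 148) = 0.99 with θ tied to k this way. Start at k = 2, θ = 23.3: P(X<148) ≈ 0.987.
Too low — raise k to concentrate. Iterating converges to k ≈ 2.06.
Then θ = 23.3/(2.06−1) ≈ 21.9.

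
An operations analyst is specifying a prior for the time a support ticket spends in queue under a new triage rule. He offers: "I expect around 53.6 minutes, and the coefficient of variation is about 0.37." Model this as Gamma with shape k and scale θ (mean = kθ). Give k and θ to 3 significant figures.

k ≈ 7.3, θ ≈ 7.34

For Gamma(k, scale θ): mean = kθ, variance = kθ², so CV = 1/√k.
CV = 0.37, hence k = 1/CV² = 7.3.
Then θ = mean/k = 53.6/7.3 = 7.34.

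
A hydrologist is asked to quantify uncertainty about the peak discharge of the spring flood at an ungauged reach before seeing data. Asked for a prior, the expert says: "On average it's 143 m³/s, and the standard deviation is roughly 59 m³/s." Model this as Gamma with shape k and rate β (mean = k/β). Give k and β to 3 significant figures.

k ≈ 5.87, β ≈ 0.0411

For Gamma(k, rate β): mean = k/β, variance = k/β², so CV = 1/√k.
CV = SD/mean = 59/143 = 0.4126, hence k = 1/CV² = 5.87.
Then β = k/mean = 5.87/143 = 0.0411.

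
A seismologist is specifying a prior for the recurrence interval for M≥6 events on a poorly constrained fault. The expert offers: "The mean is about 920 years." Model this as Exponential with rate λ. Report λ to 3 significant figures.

λ ≈ 0.00109

Exponential mean = 1/λ, so λ = 1/920.0 = 0.00109.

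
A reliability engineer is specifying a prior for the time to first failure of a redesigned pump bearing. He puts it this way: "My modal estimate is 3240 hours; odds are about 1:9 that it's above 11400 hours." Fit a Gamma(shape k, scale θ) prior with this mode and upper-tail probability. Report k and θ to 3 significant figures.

k ≈ 2.18, θ ≈ 2740

Gamma(k,θ) with k>1 has mode (k−1)θ, so θ = 3240/(k−1).
Need P(X < 11400) = 0.9 with θ tied to k this way. Start at k = 2, θ = 3240: P(X<11400) ≈ 0.866.
Too low — raise k to concentrate. Iterating converges to k ≈ 2.18.
Then θ = 3240/(2.18−1) ≈ 2740.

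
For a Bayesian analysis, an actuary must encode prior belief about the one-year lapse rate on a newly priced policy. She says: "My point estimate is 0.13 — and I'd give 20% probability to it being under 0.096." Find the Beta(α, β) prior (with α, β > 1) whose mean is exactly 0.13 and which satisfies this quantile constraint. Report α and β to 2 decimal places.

With mean 0.13 fixed, write α = 0.13s, β = 0.87s where s = α+β.
Need P(θ < 0.096) = 0.2 under Beta(0.13s, 0.87s). Normal approximation: (q−m)/√(m(1−m)/s) ≈ z_{0.2} = -0.842, so s ≈ 0.13·0.87·(-0.842)²/(0.096−0.13)² = 69.3.
At s = 69.3: P(θ<0.096) ≈ 0.205. Adjusting to match 0.2 gives s ≈ 71.85.
So α = 0.13·71.85 ≈ 9.34, β = 0.87·71.85 ≈ 62.51.

α ≈ 9.34, β ≈ 62.51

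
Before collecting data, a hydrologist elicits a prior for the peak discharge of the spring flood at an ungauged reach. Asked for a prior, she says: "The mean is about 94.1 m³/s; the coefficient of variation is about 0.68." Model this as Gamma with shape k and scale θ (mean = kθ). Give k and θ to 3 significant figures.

For Gamma(k, scale θ): mean = kθ, variance = kθ², so CV = 1/√k.
CV = 0.68, hence k = 1/CV² = 2.16.
Then θ = mean/k = 94.1/2.16 = 43.5.

k ≈ 2.16, θ ≈ 43.5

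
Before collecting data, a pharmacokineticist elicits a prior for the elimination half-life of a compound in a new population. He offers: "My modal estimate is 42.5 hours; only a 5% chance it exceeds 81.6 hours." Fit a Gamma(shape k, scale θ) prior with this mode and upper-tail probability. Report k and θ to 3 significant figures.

Gamma(k,θ) with k>1 has mode (k−1)θ, so θ = 42.5/(k−1).
Need P(X < 81.6) = 0.95 with θ tied to k this way. Start at k = 2, θ = 42.5: P(X<81.6) ≈ 0.572.
Too low — raise k to concentrate. Iterating converges to k ≈ 7.53.
Then θ = 42.5/(7.53−1) ≈ 6.51.

k ≈ 7.53, θ ≈ 6.51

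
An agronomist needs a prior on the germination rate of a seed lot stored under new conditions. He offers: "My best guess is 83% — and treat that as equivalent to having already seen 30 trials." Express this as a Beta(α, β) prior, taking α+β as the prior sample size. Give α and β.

Under the effective-sample-size interpretation, Beta(α, β) has prior mean α/(α+β) and prior sample size α+β.
So α+β = 30 and α/(α+β) = 0.83, giving α = 0.83·30 = 24.9 and β = 30 − 24.9 = 5.1.

α = 24.9, β = 5.1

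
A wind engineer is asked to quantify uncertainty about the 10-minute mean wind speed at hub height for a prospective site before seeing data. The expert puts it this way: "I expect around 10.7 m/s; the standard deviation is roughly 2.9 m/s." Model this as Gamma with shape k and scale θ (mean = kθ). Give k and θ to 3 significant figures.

k ≈ 13.6, θ ≈ 0.786

For Gamma(k, scale θ): mean = kθ, variance = kθ², so CV = 1/√k.
CV = SD/mean = 2.9/10.7 = 0.271, hence k = 1/CV² = 13.6.
Then θ = mean/k = 10.7/13.6 = 0.786.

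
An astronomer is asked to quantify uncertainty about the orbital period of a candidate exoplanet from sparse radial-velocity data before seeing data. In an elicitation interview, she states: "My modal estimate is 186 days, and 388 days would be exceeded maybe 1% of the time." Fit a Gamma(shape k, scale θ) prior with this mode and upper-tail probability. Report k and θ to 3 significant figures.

k ≈ 10, θ ≈ 20.6

Gamma(k,θ) with k>1 has mode (k−1)θ, so θ = 186/(k−1).
Need P(X < 388) = 0.99 with θ tied to k this way. Start at k = 2, θ = 186: P(X<388) ≈ 0.617.
Too low — raise k to concentrate. Iterating converges to k ≈ 10.
Then θ = 186/(10−1) ≈ 20.6.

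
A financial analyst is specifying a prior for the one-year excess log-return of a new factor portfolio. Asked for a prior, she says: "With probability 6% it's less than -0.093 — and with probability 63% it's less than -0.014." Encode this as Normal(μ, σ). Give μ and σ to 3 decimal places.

The p-quantile of Normal(μ,σ) is μ + z_p·σ, with z_{0.06} = -1.555 and z_{0.63} = 0.3319.
Eliminate σ: μ = (z₂·x₁ − z₁·x₂)/(z₂ − z₁) = (0.3319·-0.093 − (-1.555)·-0.014)/1.887 = -0.028.
Then σ = (x₂ − x₁)/(z₂ − z₁) = (-0.014 − -0.093)/1.887 = 0.042.

μ = -0.028, σ = 0.042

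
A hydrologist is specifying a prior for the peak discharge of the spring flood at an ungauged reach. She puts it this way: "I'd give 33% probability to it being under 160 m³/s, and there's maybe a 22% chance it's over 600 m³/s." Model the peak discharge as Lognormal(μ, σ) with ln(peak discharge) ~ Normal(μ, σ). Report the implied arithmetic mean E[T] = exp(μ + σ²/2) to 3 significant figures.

If T ~ Lognormal(μ,σ) then ln T ~ Normal(μ,σ), so the p-quantile of ln T is μ + z_p·σ.
ln(160) = 5.075 and ln(600) = 6.397; z_{0.33} = -0.4399, z_{0.78} = 0.7722.
σ = (6.397 − 5.075)/(0.7722 − (-0.4399)) = 1.090.
μ = 5.075 − (-0.4399)·1.090 = 5.555.
E[T] = exp(μ + σ²/2) = exp(5.555 + 0.5946) = 468 m³/s.

E[T] ≈ 468 m³/s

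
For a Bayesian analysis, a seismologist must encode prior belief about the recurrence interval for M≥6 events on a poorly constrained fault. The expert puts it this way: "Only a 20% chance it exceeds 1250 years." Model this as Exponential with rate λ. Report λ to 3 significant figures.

P(T > 1250.0) = e^(−λ·1250.0) = 0.2, so λ = −ln(0.2)/1250.0 = 0.00129.

λ ≈ 0.00129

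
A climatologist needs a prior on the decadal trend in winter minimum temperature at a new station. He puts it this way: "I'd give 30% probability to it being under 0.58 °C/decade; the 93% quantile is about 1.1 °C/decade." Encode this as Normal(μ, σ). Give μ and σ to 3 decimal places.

μ = 0.716, σ = 0.260

For Normal(μ,σ), the p-quantile is μ + z_p·σ. Here z_{0.3} = -0.5244, z_{0.93} = 1.476.
So 0.58 = μ − 0.5244σ and 1.1 = μ + 1.476σ.
Subtracting: σ = (1.1 − 0.58)/(1.476 − (-0.5244)) = 0.260.
Then μ = 0.58 − (-0.5244)·0.260 = 0.716.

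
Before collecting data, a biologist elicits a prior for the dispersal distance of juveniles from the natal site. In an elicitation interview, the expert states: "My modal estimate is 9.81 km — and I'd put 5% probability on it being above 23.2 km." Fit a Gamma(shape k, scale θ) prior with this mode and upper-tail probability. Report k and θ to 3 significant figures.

Gamma(k,θ) with k>1 has mode (k−1)θ, so θ = 9.81/(k−1).
Need P(X < 23.2) = 0.95 with θ tied to k this way. Start at k = 2, θ = 9.81: P(X<23.2) ≈ 0.684.
Too low — raise k to concentrate. Iterating converges to k ≈ 4.69.
Then θ = 9.81/(4.69−1) ≈ 2.66.

k ≈ 4.69, θ ≈ 2.66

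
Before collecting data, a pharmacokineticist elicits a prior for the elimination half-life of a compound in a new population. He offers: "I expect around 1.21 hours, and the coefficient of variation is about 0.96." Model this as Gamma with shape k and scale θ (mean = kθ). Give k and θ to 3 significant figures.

For Gamma(k, scale θ): mean = kθ, variance = kθ², so CV = 1/√k.
CV = 0.96, hence k = 1/CV² = 1.09.
Then θ = mean/k = 1.21/1.09 = 1.12.

k ≈ 1.09, θ ≈ 1.12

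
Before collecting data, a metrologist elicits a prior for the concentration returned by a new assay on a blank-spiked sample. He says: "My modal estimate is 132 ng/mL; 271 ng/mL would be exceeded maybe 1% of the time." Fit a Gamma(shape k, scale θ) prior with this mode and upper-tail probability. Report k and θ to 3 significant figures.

Gamma(k,θ) with k>1 has mode (k−1)θ, so θ = 132/(k−1).
Need P(X < 271) = 0.99 with θ tied to k this way. Start at k = 2, θ = 132: P(X<271) ≈ 0.608.
Too low — raise k to concentrate. Iterating converges to k ≈ 10.4.
Then θ = 132/(10.4−1) ≈ 14.

k ≈ 10.4, θ ≈ 14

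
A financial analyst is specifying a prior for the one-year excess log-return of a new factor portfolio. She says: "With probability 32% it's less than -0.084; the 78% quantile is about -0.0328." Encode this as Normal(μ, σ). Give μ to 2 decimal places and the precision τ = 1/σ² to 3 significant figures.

μ = -0.06, τ = 586

For Normal(μ,σ), the p-quantile is μ + z_p·σ. Here z_{0.32} = -0.4677, z_{0.78} = 0.7722.
So -0.084 = μ − 0.4677σ and -0.0328 = μ + 0.7722σ.
Subtracting: σ = (-0.0328 − -0.084)/(0.7722 − (-0.4677)) = 0.04.
Then μ = -0.084 − (-0.4677)·0.04 = -0.06.
Precision τ = 1/σ² = 1/0.04129² = 586.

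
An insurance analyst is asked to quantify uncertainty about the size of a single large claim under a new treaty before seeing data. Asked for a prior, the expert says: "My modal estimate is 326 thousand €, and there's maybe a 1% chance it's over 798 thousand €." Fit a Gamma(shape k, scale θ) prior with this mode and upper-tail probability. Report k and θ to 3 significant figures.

Gamma(k,θ) with k>1 has mode (k−1)θ, so θ = 326/(k−1).
Need P(X < 798) = 0.99 with θ tied to k this way. Start at k = 2, θ = 326: P(X<798) ≈ 0.702.
Too low — raise k to concentrate. Iterating converges to k ≈ 6.88.
Then θ = 326/(6.88−1) ≈ 55.4.

k ≈ 6.88, θ ≈ 55.4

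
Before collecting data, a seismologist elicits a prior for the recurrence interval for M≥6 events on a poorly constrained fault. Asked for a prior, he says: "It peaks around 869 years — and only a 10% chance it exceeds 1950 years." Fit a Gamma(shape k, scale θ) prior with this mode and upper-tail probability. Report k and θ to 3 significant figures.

Gamma(k,θ) with k>1 has mode (k−1)θ, so θ = 869/(k−1).
Need P(X < 1950) = 0.9 with θ tied to k this way. Start at k = 2, θ = 869: P(X<1950) ≈ 0.656.
Too low — raise k to concentrate. Iterating converges to k ≈ 3.94.
Then θ = 869/(3.94−1) ≈ 295.

k ≈ 3.94, θ ≈ 295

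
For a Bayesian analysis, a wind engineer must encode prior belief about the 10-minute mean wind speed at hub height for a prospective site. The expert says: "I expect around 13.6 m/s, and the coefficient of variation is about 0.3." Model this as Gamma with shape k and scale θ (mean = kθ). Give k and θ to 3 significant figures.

k ≈ 11.1, θ ≈ 1.22

For Gamma(k, scale θ): mean = kθ, variance = kθ², so CV = 1/√k.
CV = 0.3, hence k = 1/CV² = 11.1.
Then θ = mean/k = 13.6/11.1 = 1.22.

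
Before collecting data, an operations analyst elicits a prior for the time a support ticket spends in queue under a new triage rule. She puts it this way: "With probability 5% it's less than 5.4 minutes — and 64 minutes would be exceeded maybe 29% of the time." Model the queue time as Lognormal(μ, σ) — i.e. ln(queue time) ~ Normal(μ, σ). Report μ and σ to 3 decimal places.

If T ~ Lognormal(μ,σ) then ln T ~ Normal(μ,σ), so the p-quantile of ln T is μ + z_p·σ.
ln(5.4) = 1.686 and ln(64) = 4.159; z_{0.05} = -1.645, z_{0.71} = 0.5534.
σ = (4.159 − 1.686)/(0.5534 − (-1.645)) = 1.125.
μ = 1.686 − (-1.645)·1.125 = 3.536.

μ ≈ 3.536, σ ≈ 1.125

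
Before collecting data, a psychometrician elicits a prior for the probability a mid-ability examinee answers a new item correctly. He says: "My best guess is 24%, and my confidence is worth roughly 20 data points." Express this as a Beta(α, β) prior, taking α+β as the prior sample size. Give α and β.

α = 4.8, β = 15.2

Under the effective-sample-size interpretation, Beta(α, β) has prior mean α/(α+β) and prior sample size α+β.
So α+β = 20 and α/(α+β) = 0.24, giving α = 0.24·20 = 4.8 and β = 20 − 4.8 = 15.2.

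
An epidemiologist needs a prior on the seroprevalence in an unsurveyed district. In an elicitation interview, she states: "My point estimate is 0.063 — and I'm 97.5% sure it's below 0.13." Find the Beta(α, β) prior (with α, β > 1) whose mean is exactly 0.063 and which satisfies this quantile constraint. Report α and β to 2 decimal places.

α ≈ 4.43, β ≈ 65.84

With mean 0.063 fixed, write α = 0.063s, β = 0.937s where s = α+β.
Need P(θ < 0.13) = 0.975 under Beta(0.063s, 0.937s). Normal approximation: (q−m)/√(m(1−m)/s) ≈ z_{0.975} = 1.96, so s ≈ 0.063·0.937·(1.96)²/(0.13−0.063)² = 50.5.
At s = 50.5: P(θ<0.13) ≈ 0.956. Adjusting to match 0.975 gives s ≈ 70.27.
So α = 0.063·70.27 ≈ 4.43, β = 0.937·70.27 ≈ 65.84.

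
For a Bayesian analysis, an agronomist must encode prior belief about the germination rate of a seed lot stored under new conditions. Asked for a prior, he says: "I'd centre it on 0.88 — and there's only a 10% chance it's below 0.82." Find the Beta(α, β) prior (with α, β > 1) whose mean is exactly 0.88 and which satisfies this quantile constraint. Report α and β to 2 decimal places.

With mean 0.88 fixed, write α = 0.88s, β = 0.12s where s = α+β.
Need P(θ < 0.82) = 0.1 under Beta(0.88s, 0.12s). Normal approximation: (q−m)/√(m(1−m)/s) ≈ z_{0.1} = -1.28, so s ≈ 0.88·0.12·(-1.28)²/(0.82−0.88)² = 48.2.
At s = 48.2: P(θ<0.82) ≈ 0.107. Adjusting to match 0.1 gives s ≈ 51.78.
So α = 0.88·51.78 ≈ 45.57, β = 0.12·51.78 ≈ 6.21.

α ≈ 45.57, β ≈ 6.21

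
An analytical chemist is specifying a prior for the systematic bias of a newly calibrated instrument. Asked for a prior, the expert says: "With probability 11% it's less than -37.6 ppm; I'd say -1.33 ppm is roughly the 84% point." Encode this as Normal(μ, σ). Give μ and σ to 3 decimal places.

For Normal(μ,σ), the p-quantile is μ + z_p·σ. Here z_{0.11} = -1.227, z_{0.84} = 0.9945.
So -37.6 = μ − 1.227σ and -1.33 = μ + 0.9945σ.
Subtracting: σ = (-1.33 − -37.6)/(0.9945 − (-1.227)) = 16.331.
Then μ = -37.6 − (-1.227)·16.331 = -17.570.

μ = -17.570, σ = 16.331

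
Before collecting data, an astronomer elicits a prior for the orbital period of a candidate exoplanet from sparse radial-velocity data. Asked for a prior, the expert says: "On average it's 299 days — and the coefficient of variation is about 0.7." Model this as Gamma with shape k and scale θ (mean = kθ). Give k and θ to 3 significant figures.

k ≈ 2.04, θ ≈ 147

For Gamma(k, scale θ): mean = kθ, variance = kθ², so CV = 1/√k.
CV = 0.7, hence k = 1/CV² = 2.04.
Then θ = mean/k = 299/2.04 = 147.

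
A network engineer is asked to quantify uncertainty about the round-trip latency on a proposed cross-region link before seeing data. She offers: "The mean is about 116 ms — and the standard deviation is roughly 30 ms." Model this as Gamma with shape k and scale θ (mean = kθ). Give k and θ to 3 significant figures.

For Gamma(k, scale θ): mean = kθ, variance = kθ², so CV = 1/√k.
CV = SD/mean = 30/116 = 0.2586, hence k = 1/CV² = 15.
Then θ = mean/k = 116/15 = 7.76.

k ≈ 15, θ ≈ 7.76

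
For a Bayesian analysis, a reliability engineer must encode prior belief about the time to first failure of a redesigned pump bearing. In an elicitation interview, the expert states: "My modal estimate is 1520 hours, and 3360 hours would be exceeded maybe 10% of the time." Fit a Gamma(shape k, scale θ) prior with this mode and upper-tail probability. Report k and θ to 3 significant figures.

k ≈ 4.06, θ ≈ 497

Gamma(k,θ) with k>1 has mode (k−1)θ, so θ = 1520/(k−1).
Need P(X < 3360) = 0.9 with θ tied to k this way. Start at k = 2, θ = 1520: P(X<3360) ≈ 0.648.
Too low — raise k to concentrate. Iterating converges to k ≈ 4.06.
Then θ = 1520/(4.06−1) ≈ 497.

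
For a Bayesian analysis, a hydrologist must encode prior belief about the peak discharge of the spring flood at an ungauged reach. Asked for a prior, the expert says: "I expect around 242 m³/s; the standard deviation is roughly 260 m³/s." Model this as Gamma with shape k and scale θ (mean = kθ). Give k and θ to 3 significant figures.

For Gamma(k, scale θ): mean = kθ, variance = kθ², so CV = 1/√k.
CV = SD/mean = 260/242 = 1.074, hence k = 1/CV² = 0.866.
Then θ = mean/k = 242/0.866 = 279.

k ≈ 0.866, θ ≈ 279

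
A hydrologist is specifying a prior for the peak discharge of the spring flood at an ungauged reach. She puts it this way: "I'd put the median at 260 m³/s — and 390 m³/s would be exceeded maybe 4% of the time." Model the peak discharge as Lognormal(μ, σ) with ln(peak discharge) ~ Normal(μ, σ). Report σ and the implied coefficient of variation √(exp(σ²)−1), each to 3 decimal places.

σ ≈ 0.232, CV ≈ 0.235

If T ~ Lognormal(μ,σ) then ln T ~ Normal(μ,σ), so the p-quantile of ln T is μ + z_p·σ.
ln(260) = 5.561 and ln(390) = 5.966; z_{0.5} = 0, z_{0.96} = 1.751.
σ = (5.966 − 5.561)/(1.751 − (0)) = 0.232.
μ = 5.561 − (0)·0.232 = 5.561.
CV = √(exp(σ²)−1) = √(exp(0.0536)−1) = 0.235.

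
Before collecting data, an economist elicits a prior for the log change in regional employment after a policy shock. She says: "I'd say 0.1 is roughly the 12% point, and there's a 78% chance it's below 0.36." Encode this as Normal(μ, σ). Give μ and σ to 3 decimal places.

μ = 0.257, σ = 0.134

For Normal(μ,σ), the p-quantile is μ + z_p·σ. Here z_{0.12} = -1.175, z_{0.78} = 0.7722.
So 0.1 = μ − 1.175σ and 0.36 = μ + 0.7722σ.
Subtracting: σ = (0.36 − 0.1)/(0.7722 − (-1.175)) = 0.134.
Then μ = 0.1 − (-1.175)·0.134 = 0.257.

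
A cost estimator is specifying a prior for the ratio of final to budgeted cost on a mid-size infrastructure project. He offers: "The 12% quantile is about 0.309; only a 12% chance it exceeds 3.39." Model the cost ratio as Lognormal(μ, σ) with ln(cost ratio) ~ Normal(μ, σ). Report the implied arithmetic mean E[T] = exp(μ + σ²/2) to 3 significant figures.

E[T] ≈ 1.72

If T ~ Lognormal(μ,σ) then ln T ~ Normal(μ,σ), so the p-quantile of ln T is μ + z_p·σ.
ln(0.309) = -1.174 and ln(3.39) = 1.221; z_{0.12} = -1.175, z_{0.88} = 1.175.
σ = (1.221 − -1.174)/(1.175 − (-1.175)) = 1.019.
μ = -1.174 − (-1.175)·1.019 = 0.023.
E[T] = exp(μ + σ²/2) = exp(0.023 + 0.5194) = 1.72.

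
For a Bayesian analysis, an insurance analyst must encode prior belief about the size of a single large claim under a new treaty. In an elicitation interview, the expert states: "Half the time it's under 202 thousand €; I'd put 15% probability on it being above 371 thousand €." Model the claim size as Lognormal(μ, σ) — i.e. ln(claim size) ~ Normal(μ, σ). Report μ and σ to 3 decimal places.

If T ~ Lognormal(μ,σ) then ln T ~ Normal(μ,σ), so the p-quantile of ln T is μ + z_p·σ.
ln(202) = 5.308 and ln(371) = 5.916; z_{0.5} = 0, z_{0.85} = 1.036.
σ = (5.916 − 5.308)/(1.036 − (0)) = 0.587.
μ = 5.308 − (0)·0.587 = 5.308.

μ ≈ 5.308, σ ≈ 0.587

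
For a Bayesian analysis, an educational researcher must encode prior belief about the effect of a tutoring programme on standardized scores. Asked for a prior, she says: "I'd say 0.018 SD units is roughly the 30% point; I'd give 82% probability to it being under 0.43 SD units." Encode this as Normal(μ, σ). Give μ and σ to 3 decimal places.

μ = 0.168, σ = 0.286

For Normal(μ,σ), the p-quantile is μ + z_p·σ. Here z_{0.3} = -0.5244, z_{0.82} = 0.9154.
So 0.018 = μ − 0.5244σ and 0.43 = μ + 0.9154σ.
Subtracting: σ = (0.43 − 0.018)/(0.9154 − (-0.5244)) = 0.286.
Then μ = 0.018 − (-0.5244)·0.286 = 0.168.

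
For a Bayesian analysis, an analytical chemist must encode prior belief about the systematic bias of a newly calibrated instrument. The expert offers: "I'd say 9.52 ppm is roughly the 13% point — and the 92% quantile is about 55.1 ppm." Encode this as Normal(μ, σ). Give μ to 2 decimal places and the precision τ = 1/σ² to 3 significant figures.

μ = 29.80, τ = 0.00308

The p-quantile of Normal(μ,σ) is μ + z_p·σ, with z_{0.13} = -1.126 and z_{0.92} = 1.405.
Eliminate σ: μ = (z₂·x₁ − z₁·x₂)/(z₂ − z₁) = (1.405·9.52 − (-1.126)·55.1)/2.531 = 29.80.
Then σ = (x₂ − x₁)/(z₂ − z₁) = (55.1 − 9.52)/2.531 = 18.01.
Precision τ = 1/σ² = 1/18.01² = 0.00308.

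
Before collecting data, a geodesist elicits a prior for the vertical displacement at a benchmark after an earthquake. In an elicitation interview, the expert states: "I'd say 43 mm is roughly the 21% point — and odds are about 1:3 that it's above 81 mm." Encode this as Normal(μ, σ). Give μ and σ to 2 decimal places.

The p-quantile of Normal(μ,σ) is μ + z_p·σ, with z_{0.21} = -0.8064 and z_{0.75} = 0.6745.
Eliminate σ: μ = (z₂·x₁ − z₁·x₂)/(z₂ − z₁) = (0.6745·43 − (-0.8064)·81)/1.481 = 63.69.
Then σ = (x₂ − x₁)/(z₂ − z₁) = (81 − 43)/1.481 = 25.66.

μ = 63.69, σ = 25.66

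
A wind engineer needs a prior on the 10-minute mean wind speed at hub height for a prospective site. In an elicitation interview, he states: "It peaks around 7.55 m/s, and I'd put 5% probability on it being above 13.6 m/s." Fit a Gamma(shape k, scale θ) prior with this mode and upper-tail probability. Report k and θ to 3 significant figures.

Gamma(k,θ) with k>1 has mode (k−1)θ, so θ = 7.55/(k−1).
Need P(X < 13.6) = 0.95 with θ tied to k this way. Start at k = 2, θ = 7.55: P(X<13.6) ≈ 0.538.
Too low — raise k to concentrate. Iterating converges to k ≈ 9.05.
Then θ = 7.55/(9.05−1) ≈ 0.938.

k ≈ 9.05, θ ≈ 0.938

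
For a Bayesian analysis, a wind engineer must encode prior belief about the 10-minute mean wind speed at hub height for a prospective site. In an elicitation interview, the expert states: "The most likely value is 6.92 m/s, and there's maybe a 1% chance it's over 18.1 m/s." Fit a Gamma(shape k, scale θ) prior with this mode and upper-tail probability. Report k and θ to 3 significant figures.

Gamma(k,θ) with k>1 has mode (k−1)θ, so θ = 6.92/(k−1).
Need P(X < 18.1) = 0.99 with θ tied to k this way. Start at k = 2, θ = 6.92: P(X<18.1) ≈ 0.736.
Too low — raise k to concentrate. Iterating converges to k ≈ 6.03.
Then θ = 6.92/(6.03−1) ≈ 1.38.

k ≈ 6.03, θ ≈ 1.38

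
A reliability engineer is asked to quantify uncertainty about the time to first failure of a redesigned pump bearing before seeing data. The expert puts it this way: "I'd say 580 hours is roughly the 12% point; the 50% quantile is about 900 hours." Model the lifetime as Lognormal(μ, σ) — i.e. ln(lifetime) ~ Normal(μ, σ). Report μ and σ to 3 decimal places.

μ ≈ 6.802, σ ≈ 0.374

If T ~ Lognormal(μ,σ) then ln T ~ Normal(μ,σ), so the p-quantile of ln T is μ + z_p·σ.
ln(580) = 6.363 and ln(900) = 6.802; z_{0.12} = -1.175, z_{0.5} = 0.
σ = (6.802 − 6.363)/(0 − (-1.175)) = 0.374.
μ = 6.363 − (-1.175)·0.374 = 6.802.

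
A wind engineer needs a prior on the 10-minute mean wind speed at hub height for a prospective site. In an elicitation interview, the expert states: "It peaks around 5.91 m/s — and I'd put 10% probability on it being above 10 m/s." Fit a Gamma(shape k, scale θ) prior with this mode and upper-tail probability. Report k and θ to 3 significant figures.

Gamma(k,θ) with k>1 has mode (k−1)θ, so θ = 5.91/(k−1).
Need P(X < 10) = 0.9 with θ tied to k this way. Start at k = 2, θ = 5.91: P(X<10) ≈ 0.504.
Too low — raise k to concentrate. Iterating converges to k ≈ 7.84.
Then θ = 5.91/(7.84−1) ≈ 0.864.

k ≈ 7.84, θ ≈ 0.864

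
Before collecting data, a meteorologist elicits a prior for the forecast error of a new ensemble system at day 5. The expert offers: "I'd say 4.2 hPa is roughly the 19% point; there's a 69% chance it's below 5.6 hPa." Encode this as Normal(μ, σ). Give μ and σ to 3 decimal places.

μ = 5.095, σ = 1.019

For Normal(μ,σ), the p-quantile is μ + z_p·σ. Here z_{0.19} = -0.8779, z_{0.69} = 0.4959.
So 4.2 = μ − 0.8779σ and 5.6 = μ + 0.4959σ.
Subtracting: σ = (5.6 − 4.2)/(0.4959 − (-0.8779)) = 1.019.
Then μ = 4.2 − (-0.8779)·1.019 = 5.095.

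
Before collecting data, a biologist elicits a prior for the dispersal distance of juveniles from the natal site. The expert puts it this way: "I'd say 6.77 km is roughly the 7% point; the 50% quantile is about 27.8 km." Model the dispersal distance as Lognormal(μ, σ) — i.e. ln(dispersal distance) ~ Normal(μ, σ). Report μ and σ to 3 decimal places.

μ ≈ 3.325, σ ≈ 0.957

If T ~ Lognormal(μ,σ) then ln T ~ Normal(μ,σ), so the p-quantile of ln T is μ + z_p·σ.
ln(6.77) = 1.913 and ln(27.8) = 3.325; z_{0.07} = -1.476, z_{0.5} = 0.
σ = (3.325 − 1.913)/(0 − (-1.476)) = 0.957.
μ = 1.913 − (-1.476)·0.957 = 3.325.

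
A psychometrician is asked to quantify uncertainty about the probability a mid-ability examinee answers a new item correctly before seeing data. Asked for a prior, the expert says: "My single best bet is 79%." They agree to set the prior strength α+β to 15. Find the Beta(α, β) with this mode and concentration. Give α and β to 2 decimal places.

For α,β > 1 the Beta mode is (α−1)/(α+β−2). With α+β = 15, the mode is (α−1)/13.
Set (α−1)/13 = 0.79 → α = 1 + 0.79·13 = 11.27.
β = 15 − α = 3.73.

α = 11.27, β = 3.73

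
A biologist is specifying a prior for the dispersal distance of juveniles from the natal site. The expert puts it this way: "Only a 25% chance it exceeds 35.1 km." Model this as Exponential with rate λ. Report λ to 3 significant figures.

P(T > 35.1) = e^(−λ·35.1) = 0.25, so λ = −ln(0.25)/35.1 = 0.0395.

λ ≈ 0.0395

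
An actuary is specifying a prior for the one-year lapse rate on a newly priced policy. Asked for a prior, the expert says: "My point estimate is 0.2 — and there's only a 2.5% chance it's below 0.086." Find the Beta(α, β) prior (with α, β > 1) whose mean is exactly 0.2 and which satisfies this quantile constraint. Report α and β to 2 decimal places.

With mean 0.2 fixed, write α = 0.2s, β = 0.8s where s = α+β.
Need P(θ < 0.086) = 0.025 under Beta(0.2s, 0.8s). Normal approximation: (q−m)/√(m(1−m)/s) ≈ z_{0.025} = -1.96, so s ≈ 0.2·0.8·(-1.96)²/(0.086−0.2)² = 47.3.
At s = 47.3: P(θ<0.086) ≈ 0.010. Adjusting to match 0.025 gives s ≈ 34.22.
So α = 0.2·34.22 ≈ 6.84, β = 0.8·34.22 ≈ 27.38.

α ≈ 6.84, β ≈ 27.38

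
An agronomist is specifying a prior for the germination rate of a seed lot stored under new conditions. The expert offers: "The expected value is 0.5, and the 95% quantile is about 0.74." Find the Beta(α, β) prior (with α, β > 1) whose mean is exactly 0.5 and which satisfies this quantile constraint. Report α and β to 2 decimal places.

With mean 0.5 fixed, write α = 0.5s, β = 0.5s where s = α+β.
Need P(θ < 0.74) = 0.95 under Beta(0.5s, 0.5s). Normal approximation: (q−m)/√(m(1−m)/s) ≈ z_{0.95} = 1.64, so s ≈ 0.5·0.5·(1.64)²/(0.74−0.5)² = 11.7.
At s = 11.7: P(θ<0.74) ≈ 0.957. Adjusting to match 0.95 gives s ≈ 10.81.
So α = 0.5·10.81 ≈ 5.40, β = 0.5·10.81 ≈ 5.40.

α ≈ 5.40, β ≈ 5.40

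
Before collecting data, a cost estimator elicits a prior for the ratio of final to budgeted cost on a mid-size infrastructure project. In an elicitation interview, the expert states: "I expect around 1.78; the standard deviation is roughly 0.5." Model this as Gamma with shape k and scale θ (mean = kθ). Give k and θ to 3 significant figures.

For Gamma(k, scale θ): mean = kθ, variance = kθ², so CV = 1/√k.
CV = SD/mean = 0.5/1.78 = 0.2809, hence k = 1/CV² = 12.7.
Then θ = mean/k = 1.78/12.7 = 0.14.

k ≈ 12.7, θ ≈ 0.14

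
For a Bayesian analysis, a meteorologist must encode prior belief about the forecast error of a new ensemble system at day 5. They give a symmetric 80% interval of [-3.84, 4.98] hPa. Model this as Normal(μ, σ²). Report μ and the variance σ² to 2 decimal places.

A symmetric 80% interval runs μ ± z·σ with z = 1.282.
Half-width = 4.41, so σ = 4.41/1.282 = 3.441 and σ² = 11.84.
μ is the interval midpoint, 0.57.

μ = 0.57, σ² = 11.84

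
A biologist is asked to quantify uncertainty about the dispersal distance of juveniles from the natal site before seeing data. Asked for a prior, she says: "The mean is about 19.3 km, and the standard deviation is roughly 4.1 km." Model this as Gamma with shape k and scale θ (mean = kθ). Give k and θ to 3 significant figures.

k ≈ 22.2, θ ≈ 0.871

For Gamma(k, scale θ): mean = kθ, variance = kθ², so CV = 1/√k.
CV = SD/mean = 4.1/19.3 = 0.2124, hence k = 1/CV² = 22.2.
Then θ = mean/k = 19.3/22.2 = 0.871.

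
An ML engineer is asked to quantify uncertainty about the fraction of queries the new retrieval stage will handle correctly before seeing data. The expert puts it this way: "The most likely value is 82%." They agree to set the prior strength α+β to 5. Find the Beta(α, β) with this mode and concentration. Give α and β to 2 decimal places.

α = 3.46, β = 1.54

For α,β > 1 the Beta mode is (α−1)/(α+β−2). With α+β = 5, the mode is (α−1)/3.
Set (α−1)/3 = 0.82 → α = 1 + 0.82·3 = 3.46.
β = 5 − α = 1.54.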